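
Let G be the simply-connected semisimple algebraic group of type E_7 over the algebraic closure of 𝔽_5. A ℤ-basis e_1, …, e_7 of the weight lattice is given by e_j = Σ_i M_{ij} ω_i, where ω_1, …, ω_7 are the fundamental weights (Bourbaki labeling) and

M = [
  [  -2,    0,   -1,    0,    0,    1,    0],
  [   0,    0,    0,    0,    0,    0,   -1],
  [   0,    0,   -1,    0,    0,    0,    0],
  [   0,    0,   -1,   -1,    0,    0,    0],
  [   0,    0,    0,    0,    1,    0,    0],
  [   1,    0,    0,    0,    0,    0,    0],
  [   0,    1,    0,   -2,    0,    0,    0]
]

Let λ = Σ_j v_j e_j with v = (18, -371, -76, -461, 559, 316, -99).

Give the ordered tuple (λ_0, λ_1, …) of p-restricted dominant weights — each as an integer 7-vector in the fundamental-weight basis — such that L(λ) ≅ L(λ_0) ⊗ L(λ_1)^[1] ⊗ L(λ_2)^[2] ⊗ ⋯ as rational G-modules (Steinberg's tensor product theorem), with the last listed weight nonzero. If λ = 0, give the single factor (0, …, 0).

((1, 4, 1, 2, 4, 3, 1), (1, 4, 0, 2, 1, 3, 0), (4, 3, 3, 1, 2, 0, 2), (2, 0, 0, 4, 4, 0, 4))

In the fundamental-weight basis, λ has coordinates c = M·v (v = (18, -371, -76, -461, 559, 316, -99)):
  c_1 = (-2)·(18) + (0)·(-371) + (-1)·(-76) + (0)·(-461) + 0·559 + 1·316 + (0)·(-99) = 356
  c_2 = 0·18 + (0)·(-371) + (0)·(-76) + (0)·(-461) + 0·559 + 0·316 + (-1)·(-99) = 99
  c_3 = 0·18 + (0)·(-371) + (-1)·(-76) + (0)·(-461) + 0·559 + 0·316 + (0)·(-99) = 76
  c_4 = 0·18 + (0)·(-371) + (-1)·(-76) + (-1)·(-461) + 0·559 + 0·316 + (0)·(-99) = 537
  c_5 = 0·18 + (0)·(-371) + (0)·(-76) + (0)·(-461) + 1·559 + 0·316 + (0)·(-99) = 559
  c_6 = 1·18 + (0)·(-371) + (0)·(-76) + (0)·(-461) + 0·559 + 0·316 + (0)·(-99) = 18
  c_7 = 0·18 + (1)·(-371) + (0)·(-76) + (-2)·(-461) + 0·559 + 0·316 + (0)·(-99) = 551
Expand coordinatewise in base 5:
  c_1 = 356 = 1·5^0 + 1·5^1 + 4·5^2 + 2·5^3
  c_2 = 99 = 4·5^0 + 4·5^1 + 3·5^2
  c_3 = 76 = 1·5^0 + 0·5^1 + 3·5^2
  c_4 = 537 = 2·5^0 + 2·5^1 + 1·5^2 + 4·5^3
  c_5 = 559 = 4·5^0 + 1·5^1 + 2·5^2 + 4·5^3
  c_6 = 18 = 3·5^0 + 3·5^1
  c_7 = 551 = 1·5^0 + 0·5^1 + 2·5^2 + 4·5^3
λ_0 = (1, 4, 1, 2, 4, 3, 1)
λ_1 = (1, 4, 0, 2, 1, 3, 0)
λ_2 = (4, 3, 3, 1, 2, 0, 2)
λ_3 = (2, 0, 0, 4, 4, 0, 4)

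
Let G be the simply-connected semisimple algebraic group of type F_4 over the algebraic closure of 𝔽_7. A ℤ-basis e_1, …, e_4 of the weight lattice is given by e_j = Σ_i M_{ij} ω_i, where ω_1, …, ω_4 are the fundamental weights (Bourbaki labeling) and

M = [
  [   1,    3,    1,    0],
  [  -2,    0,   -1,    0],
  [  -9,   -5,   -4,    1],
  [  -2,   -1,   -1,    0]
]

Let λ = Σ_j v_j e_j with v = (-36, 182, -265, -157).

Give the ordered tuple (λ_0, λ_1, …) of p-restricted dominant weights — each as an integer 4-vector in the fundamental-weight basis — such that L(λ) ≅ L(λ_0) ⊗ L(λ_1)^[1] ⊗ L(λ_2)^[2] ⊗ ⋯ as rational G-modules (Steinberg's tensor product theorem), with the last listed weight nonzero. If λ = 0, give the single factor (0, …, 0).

ω-coordinates c = M·v, v = (-36, 182, -265, -157):
  c_1 = 1*-36 + 3*182 + 1*-265 + 0*-157 = 245
  c_2 = -2*-36 + 0*182 + -1*-265 + 0*-157 = 337
  c_3 = -9*-36 + -5*182 + -4*-265 + 1*-157 = 317
  c_4 = -2*-36 + -1*182 + -1*-265 + 0*-157 = 155
Expand coordinatewise in base 7:
  c_1 = 245 = 0·7^0 + 0·7^1 + 5·7^2
  c_2 = 337 = 1·7^0 + 6·7^1 + 6·7^2
  c_3 = 317 = 2·7^0 + 3·7^1 + 6·7^2
  c_4 = 155 = 1·7^0 + 1·7^1 + 3·7^2
p-restricted factor λ_0 = (0, 1, 2, 1)
p-restricted factor λ_1 = (0, 6, 3, 1)
p-restricted factor λ_2 = (5, 6, 6, 3)

((0, 1, 2, 1), (0, 6, 3, 1), (5, 6, 6, 3))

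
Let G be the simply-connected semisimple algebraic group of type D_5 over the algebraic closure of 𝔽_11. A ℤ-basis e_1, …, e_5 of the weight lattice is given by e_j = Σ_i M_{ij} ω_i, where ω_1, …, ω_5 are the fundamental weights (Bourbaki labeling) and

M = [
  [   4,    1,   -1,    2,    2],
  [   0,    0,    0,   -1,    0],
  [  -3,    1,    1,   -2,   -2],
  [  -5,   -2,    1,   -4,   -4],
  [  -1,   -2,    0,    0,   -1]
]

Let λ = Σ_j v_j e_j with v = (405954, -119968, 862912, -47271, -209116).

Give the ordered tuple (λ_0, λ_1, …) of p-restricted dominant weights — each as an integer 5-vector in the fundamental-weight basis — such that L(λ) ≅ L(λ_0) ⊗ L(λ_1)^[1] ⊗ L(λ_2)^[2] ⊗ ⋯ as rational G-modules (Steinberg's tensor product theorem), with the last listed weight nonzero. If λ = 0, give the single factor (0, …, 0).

((1, 4, 5, 0, 0), (2, 7, 9, 1, 2), (3, 5, 4, 1, 4), (8, 2, 6, 8, 10), (8, 3, 2, 6, 2))

Converting to the ω-basis (c_i = row i of M dotted with v = (405954, -119968, 862912, -47271, -209116)):
  c_1 = (4)·(405954) + (1)·(-119968) + (-1)·(862912) + (2)·(-47271) + (2)·(-209116) = 128162
  c_2 = (0)·(405954) + (0)·(-119968) + (0)·(862912) + (-1)·(-47271) + (0)·(-209116) = 47271
  c_3 = (-3)·(405954) + (1)·(-119968) + (1)·(862912) + (-2)·(-47271) + (-2)·(-209116) = 37856
  c_4 = (-5)·(405954) + (-2)·(-119968) + (1)·(862912) + (-4)·(-47271) + (-4)·(-209116) = 98626
  c_5 = (-1)·(405954) + (-2)·(-119968) + (0)·(862912) + (0)·(-47271) + (-1)·(-209116) = 43098
p = 11; digits c_i = Σ_j d_{ij}·11^j, 0 ≤ d_{ij} < 11:
  c_1 = 128162 = 1·11^0 + 2·11^1 + 3·11^2 + 8·11^3 + 8·11^4
  c_2 = 47271 = 4·11^0 + 7·11^1 + 5·11^2 + 2·11^3 + 3·11^4
  c_3 = 37856 = 5·11^0 + 9·11^1 + 4·11^2 + 6·11^3 + 2·11^4
  c_4 = 98626 = 0·11^0 + 1·11^1 + 1·11^2 + 8·11^3 + 6·11^4
  c_5 = 43098 = 0·11^0 + 2·11^1 + 4·11^2 + 10·11^3 + 2·11^4
Factor λ_0 = (1, 4, 5, 0, 0)
Factor λ_1 = (2, 7, 9, 1, 2)
Factor λ_2 = (3, 5, 4, 1, 4)
Factor λ_3 = (8, 2, 6, 8, 10)
Factor λ_4 = (8, 3, 2, 6, 2)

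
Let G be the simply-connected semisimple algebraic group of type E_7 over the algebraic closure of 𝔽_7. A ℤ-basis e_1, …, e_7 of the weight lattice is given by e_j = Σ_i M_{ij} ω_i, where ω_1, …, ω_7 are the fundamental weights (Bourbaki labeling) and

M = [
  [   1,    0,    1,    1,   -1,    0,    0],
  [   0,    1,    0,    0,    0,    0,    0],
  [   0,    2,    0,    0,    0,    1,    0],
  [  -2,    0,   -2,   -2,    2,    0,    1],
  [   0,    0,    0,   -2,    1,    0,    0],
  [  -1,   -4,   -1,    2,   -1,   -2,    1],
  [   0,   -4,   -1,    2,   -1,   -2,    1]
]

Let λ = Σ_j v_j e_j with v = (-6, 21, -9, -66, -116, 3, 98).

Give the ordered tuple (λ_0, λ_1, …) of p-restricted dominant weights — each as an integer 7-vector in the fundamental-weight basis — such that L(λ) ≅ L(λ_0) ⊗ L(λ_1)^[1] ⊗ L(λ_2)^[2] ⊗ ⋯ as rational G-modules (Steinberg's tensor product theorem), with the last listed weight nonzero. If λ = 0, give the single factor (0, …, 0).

Change of basis e → ω: c = M·v where v = (-6, 21, -9, -66, -116, 3, 98):
  c_1 = 1*-6 + 0*21 + 1*-9 + 1*-66 + -1*-116 + 0*3 + 0*98 = 35
  c_2 = 0*-6 + 1*21 + 0*-9 + 0*-66 + 0*-116 + 0*3 + 0*98 = 21
  c_3 = 0*-6 + 2*21 + 0*-9 + 0*-66 + 0*-116 + 1*3 + 0*98 = 45
  c_4 = -2*-6 + 0*21 + -2*-9 + -2*-66 + 2*-116 + 0*3 + 1*98 = 28
  c_5 = 0*-6 + 0*21 + 0*-9 + -2*-66 + 1*-116 + 0*3 + 0*98 = 16
  c_6 = -1*-6 + -4*21 + -1*-9 + 2*-66 + -1*-116 + -2*3 + 1*98 = 7
  c_7 = 0*-6 + -4*21 + -1*-9 + 2*-66 + -1*-116 + -2*3 + 1*98 = 1
Base-7 expansion of each c_i:
  c_1 = 35 = 0·7^0 + 5·7^1
  c_2 = 21 = 0·7^0 + 3·7^1
  c_3 = 45 = 3·7^0 + 6·7^1
  c_4 = 28 = 0·7^0 + 4·7^1
  c_5 = 16 = 2·7^0 + 2·7^1
  c_6 = 7 = 0·7^0 + 1·7^1
  c_7 = 1 = 1·7^0
Factor λ_0 = (0, 0, 3, 0, 2, 0, 1)
Factor λ_1 = (5, 3, 6, 4, 2, 1, 0)

((0, 0, 3, 0, 2, 0, 1), (5, 3, 6, 4, 2, 1, 0))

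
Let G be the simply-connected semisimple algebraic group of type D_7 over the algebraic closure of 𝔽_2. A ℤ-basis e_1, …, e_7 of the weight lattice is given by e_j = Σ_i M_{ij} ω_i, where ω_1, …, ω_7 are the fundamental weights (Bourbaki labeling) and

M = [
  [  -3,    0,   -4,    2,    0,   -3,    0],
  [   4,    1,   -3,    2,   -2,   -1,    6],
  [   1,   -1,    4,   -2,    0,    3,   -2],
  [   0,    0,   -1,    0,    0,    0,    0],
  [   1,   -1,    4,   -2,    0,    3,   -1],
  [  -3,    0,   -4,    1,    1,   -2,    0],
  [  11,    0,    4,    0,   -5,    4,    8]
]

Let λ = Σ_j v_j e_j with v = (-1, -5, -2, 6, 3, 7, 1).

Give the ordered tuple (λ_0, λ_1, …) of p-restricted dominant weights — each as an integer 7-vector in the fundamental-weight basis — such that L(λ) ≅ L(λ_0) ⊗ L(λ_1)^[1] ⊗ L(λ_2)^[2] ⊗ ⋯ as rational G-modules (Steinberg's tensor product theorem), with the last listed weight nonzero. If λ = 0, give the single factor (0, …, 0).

((0, 0, 1, 0, 0, 0, 0), (1, 1, 1, 1, 0, 1, 1), (0, 0, 0, 0, 1, 1, 0))

Converting to the ω-basis (c_i = row i of M dotted with v = (-1, -5, -2, 6, 3, 7, 1)):
  c_1 = (-3)·(-1) + (0)·(-5) + (-4)·(-2) + (2)·(6) + (0)·(3) + (-3)·(7) + (0)·(1) = 2
  c_2 = (4)·(-1) + (1)·(-5) + (-3)·(-2) + (2)·(6) + (-2)·(3) + (-1)·(7) + (6)·(1) = 2
  c_3 = (1)·(-1) + (-1)·(-5) + (4)·(-2) + (-2)·(6) + (0)·(3) + (3)·(7) + (-2)·(1) = 3
  c_4 = (0)·(-1) + (0)·(-5) + (-1)·(-2) + (0)·(6) + (0)·(3) + (0)·(7) + (0)·(1) = 2
  c_5 = (1)·(-1) + (-1)·(-5) + (4)·(-2) + (-2)·(6) + (0)·(3) + (3)·(7) + (-1)·(1) = 4
  c_6 = (-3)·(-1) + (0)·(-5) + (-4)·(-2) + (1)·(6) + (1)·(3) + (-2)·(7) + (0)·(1) = 6
  c_7 = (11)·(-1) + (0)·(-5) + (4)·(-2) + (0)·(6) + (-5)·(3) + (4)·(7) + (8)·(1) = 2
p = 2; digits c_i = Σ_j d_{ij}·2^j, 0 ≤ d_{ij} < 2:
  c_1 = 2 = 0·2^0 + 1·2^1
  c_2 = 2 = 0·2^0 + 1·2^1
  c_3 = 3 = 1·2^0 + 1·2^1
  c_4 = 2 = 0·2^0 + 1·2^1
  c_5 = 4 = 0·2^0 + 0·2^1 + 1·2^2
  c_6 = 6 = 0·2^0 + 1·2^1 + 1·2^2
  c_7 = 2 = 0·2^0 + 1·2^1
λ_0 = (0, 0, 1, 0, 0, 0, 0)
λ_1 = (1, 1, 1, 1, 0, 1, 1)
λ_2 = (0, 0, 0, 0, 1, 1, 0)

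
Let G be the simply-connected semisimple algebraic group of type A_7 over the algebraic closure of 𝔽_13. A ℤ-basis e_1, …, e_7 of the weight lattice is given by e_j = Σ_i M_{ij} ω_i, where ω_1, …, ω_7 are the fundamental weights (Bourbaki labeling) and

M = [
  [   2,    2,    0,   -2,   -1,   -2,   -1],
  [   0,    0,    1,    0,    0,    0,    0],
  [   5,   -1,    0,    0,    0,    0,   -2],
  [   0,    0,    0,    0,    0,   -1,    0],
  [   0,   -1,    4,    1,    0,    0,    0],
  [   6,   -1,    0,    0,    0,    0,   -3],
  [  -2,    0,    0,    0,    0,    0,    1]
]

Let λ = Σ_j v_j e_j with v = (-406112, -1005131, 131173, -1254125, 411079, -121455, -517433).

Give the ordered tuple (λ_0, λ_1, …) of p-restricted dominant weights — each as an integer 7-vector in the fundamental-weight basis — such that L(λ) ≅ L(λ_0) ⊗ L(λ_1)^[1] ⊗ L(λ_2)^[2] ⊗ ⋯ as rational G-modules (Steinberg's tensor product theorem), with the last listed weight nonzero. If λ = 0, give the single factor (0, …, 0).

((6, 3, 12, 9, 7, 1, 3), (3, 2, 10, 8, 4, 7, 4), (12, 9, 3, 3, 6, 12, 2), (2, 7, 4, 3, 8, 2, 4), (1, 4, 0, 4, 9, 4, 10))

ω-coordinates c = M·v, v = (-406112, -1005131, 131173, -1254125, 411079, -121455, -517433):
  c_1 = (2)·(-406112) + (2)·(-1005131) + 0·131173 + (-2)·(-1254125) + (-1)·(411079) + (-2)·(-121455) + (-1)·(-517433) = 35028
  c_2 = (0)·(-406112) + (0)·(-1005131) + 1·131173 + (0)·(-1254125) + 0·411079 + (0)·(-121455) + (0)·(-517433) = 131173
  c_3 = (5)·(-406112) + (-1)·(-1005131) + 0·131173 + (0)·(-1254125) + 0·411079 + (0)·(-121455) + (-2)·(-517433) = 9437
  c_4 = (0)·(-406112) + (0)·(-1005131) + 0·131173 + (0)·(-1254125) + 0·411079 + (-1)·(-121455) + (0)·(-517433) = 121455
  c_5 = (0)·(-406112) + (-1)·(-1005131) + 4·131173 + (1)·(-1254125) + 0·411079 + (0)·(-121455) + (0)·(-517433) = 275698
  c_6 = (6)·(-406112) + (-1)·(-1005131) + 0·131173 + (0)·(-1254125) + 0·411079 + (0)·(-121455) + (-3)·(-517433) = 120758
  c_7 = (-2)·(-406112) + (0)·(-1005131) + 0·131173 + (0)·(-1254125) + 0·411079 + (0)·(-121455) + (1)·(-517433) = 294791
Base-13 expansion of each c_i:
  c_1 = 35028 = 6·13^0 + 3·13^1 + 12·13^2 + 2·13^3 + 1·13^4
  c_2 = 131173 = 3·13^0 + 2·13^1 + 9·13^2 + 7·13^3 + 4·13^4
  c_3 = 9437 = 12·13^0 + 10·13^1 + 3·13^2 + 4·13^3
  c_4 = 121455 = 9·13^0 + 8·13^1 + 3·13^2 + 3·13^3 + 4·13^4
  c_5 = 275698 = 7·13^0 + 4·13^1 + 6·13^2 + 8·13^3 + 9·13^4
  c_6 = 120758 = 1·13^0 + 7·13^1 + 12·13^2 + 2·13^3 + 4·13^4
  c_7 = 294791 = 3·13^0 + 4·13^1 + 2·13^2 + 4·13^3 + 10·13^4
p-restricted factor λ_0 = (6, 3, 12, 9, 7, 1, 3)
p-restricted factor λ_1 = (3, 2, 10, 8, 4, 7, 4)
p-restricted factor λ_2 = (12, 9, 3, 3, 6, 12, 2)
p-restricted factor λ_3 = (2, 7, 4, 3, 8, 2, 4)
p-restricted factor λ_4 = (1, 4, 0, 4, 9, 4, 10)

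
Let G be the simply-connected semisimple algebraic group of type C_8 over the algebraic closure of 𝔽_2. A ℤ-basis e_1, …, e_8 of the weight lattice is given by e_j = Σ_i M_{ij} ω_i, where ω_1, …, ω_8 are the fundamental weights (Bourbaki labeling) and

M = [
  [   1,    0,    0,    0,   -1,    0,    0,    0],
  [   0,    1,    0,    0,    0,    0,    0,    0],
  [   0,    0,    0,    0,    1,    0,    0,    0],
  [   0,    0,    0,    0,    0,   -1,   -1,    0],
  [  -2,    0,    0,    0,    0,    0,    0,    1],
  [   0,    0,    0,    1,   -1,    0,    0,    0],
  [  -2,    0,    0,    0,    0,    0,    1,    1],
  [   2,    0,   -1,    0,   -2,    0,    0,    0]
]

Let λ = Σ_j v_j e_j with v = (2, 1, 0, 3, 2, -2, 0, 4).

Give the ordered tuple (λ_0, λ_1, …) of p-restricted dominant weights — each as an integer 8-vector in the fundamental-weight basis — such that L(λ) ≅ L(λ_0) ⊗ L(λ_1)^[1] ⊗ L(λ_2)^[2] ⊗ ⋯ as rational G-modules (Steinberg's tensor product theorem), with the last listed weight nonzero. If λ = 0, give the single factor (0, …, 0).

((0, 1, 0, 0, 0, 1, 0, 0), (0, 0, 1, 1, 0, 0, 0, 0))

Converting to the ω-basis (c_i = row i of M dotted with v = (2, 1, 0, 3, 2, -2, 0, 4)):
  c_1 = (1)·(2) + (0)·(1) + (0)·(0) + (0)·(3) + (-1)·(2) + (0)·(-2) + (0)·(0) + (0)·(4) = 0
  c_2 = (0)·(2) + (1)·(1) + (0)·(0) + (0)·(3) + (0)·(2) + (0)·(-2) + (0)·(0) + (0)·(4) = 1
  c_3 = (0)·(2) + (0)·(1) + (0)·(0) + (0)·(3) + (1)·(2) + (0)·(-2) + (0)·(0) + (0)·(4) = 2
  c_4 = (0)·(2) + (0)·(1) + (0)·(0) + (0)·(3) + (0)·(2) + (-1)·(-2) + (-1)·(0) + (0)·(4) = 2
  c_5 = (-2)·(2) + (0)·(1) + (0)·(0) + (0)·(3) + (0)·(2) + (0)·(-2) + (0)·(0) + (1)·(4) = 0
  c_6 = (0)·(2) + (0)·(1) + (0)·(0) + (1)·(3) + (-1)·(2) + (0)·(-2) + (0)·(0) + (0)·(4) = 1
  c_7 = (-2)·(2) + (0)·(1) + (0)·(0) + (0)·(3) + (0)·(2) + (0)·(-2) + (1)·(0) + (1)·(4) = 0
  c_8 = (2)·(2) + (0)·(1) + (-1)·(0) + (0)·(3) + (-2)·(2) + (0)·(-2) + (0)·(0) + (0)·(4) = 0
Writing each c_i in base p = 2:
  c_1 = 0
  c_2 = 1 = 1·2^0
  c_3 = 2 = 0·2^0 + 1·2^1
  c_4 = 2 = 0·2^0 + 1·2^1
  c_5 = 0
  c_6 = 1 = 1·2^0
  c_7 = 0
  c_8 = 0
Factor λ_0 = (0, 1, 0, 0, 0, 1, 0, 0)
Factor λ_1 = (0, 0, 1, 1, 0, 0, 0, 0)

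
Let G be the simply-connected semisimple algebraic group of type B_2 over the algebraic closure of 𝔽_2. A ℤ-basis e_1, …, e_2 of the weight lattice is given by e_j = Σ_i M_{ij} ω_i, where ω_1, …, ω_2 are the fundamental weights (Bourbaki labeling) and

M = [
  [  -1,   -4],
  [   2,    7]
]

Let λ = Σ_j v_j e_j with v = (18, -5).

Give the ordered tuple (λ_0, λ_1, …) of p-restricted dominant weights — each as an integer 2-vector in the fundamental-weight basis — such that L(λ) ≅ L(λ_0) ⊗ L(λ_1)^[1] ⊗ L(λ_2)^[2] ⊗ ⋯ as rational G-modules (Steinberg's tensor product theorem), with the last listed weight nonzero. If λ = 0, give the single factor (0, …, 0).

((0, 1), (1, 0))

In the fundamental-weight basis, λ has coordinates c = M·v (v = (18, -5)):
  c_1 = (-1)·(18) + (-4)·(-5) = 2
  c_2 = (2)·(18) + (7)·(-5) = 1
Writing each c_i in base p = 2:
  c_1 = 2 = 0·2^0 + 1·2^1
  c_2 = 1 = 1·2^0
λ_0 = (0, 1)
λ_1 = (1, 0)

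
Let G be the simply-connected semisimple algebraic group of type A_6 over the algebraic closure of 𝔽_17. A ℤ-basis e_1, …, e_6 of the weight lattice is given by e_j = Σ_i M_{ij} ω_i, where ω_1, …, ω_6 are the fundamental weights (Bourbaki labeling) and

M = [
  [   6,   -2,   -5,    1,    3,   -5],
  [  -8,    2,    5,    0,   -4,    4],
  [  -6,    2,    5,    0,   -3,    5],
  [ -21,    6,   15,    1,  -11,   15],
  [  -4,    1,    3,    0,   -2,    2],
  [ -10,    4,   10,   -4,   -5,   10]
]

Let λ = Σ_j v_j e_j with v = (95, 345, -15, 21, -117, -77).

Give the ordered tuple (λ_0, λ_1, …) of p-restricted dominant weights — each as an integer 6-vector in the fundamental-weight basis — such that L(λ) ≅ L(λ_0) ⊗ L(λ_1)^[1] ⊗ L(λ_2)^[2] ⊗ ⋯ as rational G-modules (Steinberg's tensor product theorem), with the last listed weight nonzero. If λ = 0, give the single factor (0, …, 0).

Change of basis e → ω: c = M·v where v = (95, 345, -15, 21, -117, -77):
  c_1 = (6)·(95) + (-2)·(345) + (-5)·(-15) + (1)·(21) + (3)·(-117) + (-5)·(-77) = 10
  c_2 = (-8)·(95) + (2)·(345) + (5)·(-15) + (0)·(21) + (-4)·(-117) + (4)·(-77) = 15
  c_3 = (-6)·(95) + (2)·(345) + (5)·(-15) + (0)·(21) + (-3)·(-117) + (5)·(-77) = 11
  c_4 = (-21)·(95) + (6)·(345) + (15)·(-15) + (1)·(21) + (-11)·(-117) + (15)·(-77) = 3
  c_5 = (-4)·(95) + (1)·(345) + (3)·(-15) + (0)·(21) + (-2)·(-117) + (2)·(-77) = 0
  c_6 = (-10)·(95) + (4)·(345) + (10)·(-15) + (-4)·(21) + (-5)·(-117) + (10)·(-77) = 11
p = 17; digits c_i = Σ_j d_{ij}·17^j, 0 ≤ d_{ij} < 17:
  c_1 = 10 = 10·17^0
  c_2 = 15 = 15·17^0
  c_3 = 11 = 11·17^0
  c_4 = 3 = 3·17^0
  c_5 = 0
  c_6 = 11 = 11·17^0
Factor λ_0 = (10, 15, 11, 3, 0, 11)

((10, 15, 11, 3, 0, 11),)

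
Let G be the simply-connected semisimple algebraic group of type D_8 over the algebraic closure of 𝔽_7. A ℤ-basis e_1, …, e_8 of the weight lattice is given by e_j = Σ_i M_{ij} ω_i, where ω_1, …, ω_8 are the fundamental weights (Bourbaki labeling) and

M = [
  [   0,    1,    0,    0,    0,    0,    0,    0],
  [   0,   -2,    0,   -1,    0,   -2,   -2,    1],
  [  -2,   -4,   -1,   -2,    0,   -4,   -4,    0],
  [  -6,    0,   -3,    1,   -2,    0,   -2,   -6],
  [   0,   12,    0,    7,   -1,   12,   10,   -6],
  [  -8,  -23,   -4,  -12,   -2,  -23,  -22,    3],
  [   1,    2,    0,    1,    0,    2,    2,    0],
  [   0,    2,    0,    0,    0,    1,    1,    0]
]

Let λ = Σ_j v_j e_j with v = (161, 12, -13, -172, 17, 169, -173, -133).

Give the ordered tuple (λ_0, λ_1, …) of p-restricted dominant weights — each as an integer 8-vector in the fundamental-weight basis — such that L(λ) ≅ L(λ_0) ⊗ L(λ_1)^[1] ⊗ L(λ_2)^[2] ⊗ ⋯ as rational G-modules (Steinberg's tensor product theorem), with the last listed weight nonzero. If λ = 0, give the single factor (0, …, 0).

Converting to the ω-basis (c_i = row i of M dotted with v = (161, 12, -13, -172, 17, 169, -173, -133)):
  c_1 = 0·161 + 1·12 + (0)·(-13) + (0)·(-172) + 0·17 + 0·169 + (0)·(-173) + (0)·(-133) = 12
  c_2 = 0·161 + (-2)·(12) + (0)·(-13) + (-1)·(-172) + 0·17 + (-2)·(169) + (-2)·(-173) + (1)·(-133) = 23
  c_3 = (-2)·(161) + (-4)·(12) + (-1)·(-13) + (-2)·(-172) + 0·17 + (-4)·(169) + (-4)·(-173) + (0)·(-133) = 3
  c_4 = (-6)·(161) + 0·12 + (-3)·(-13) + (1)·(-172) + (-2)·(17) + 0·169 + (-2)·(-173) + (-6)·(-133) = 11
  c_5 = 0·161 + 12·12 + (0)·(-13) + (7)·(-172) + (-1)·(17) + 12·169 + (10)·(-173) + (-6)·(-133) = 19
  c_6 = (-8)·(161) + (-23)·(12) + (-4)·(-13) + (-12)·(-172) + (-2)·(17) + (-23)·(169) + (-22)·(-173) + (3)·(-133) = 38
  c_7 = 1·161 + 2·12 + (0)·(-13) + (1)·(-172) + 0·17 + 2·169 + (2)·(-173) + (0)·(-133) = 5
  c_8 = 0·161 + 2·12 + (0)·(-13) + (0)·(-172) + 0·17 + 1·169 + (1)·(-173) + (0)·(-133) = 20
Writing each c_i in base p = 7:
  c_1 = 12 = 5·7^0 + 1·7^1
  c_2 = 23 = 2·7^0 + 3·7^1
  c_3 = 3 = 3·7^0
  c_4 = 11 = 4·7^0 + 1·7^1
  c_5 = 19 = 5·7^0 + 2·7^1
  c_6 = 38 = 3·7^0 + 5·7^1
  c_7 = 5 = 5·7^0
  c_8 = 20 = 6·7^0 + 2·7^1
λ_0 = (5, 2, 3, 4, 5, 3, 5, 6)
λ_1 = (1, 3, 0, 1, 2, 5, 0, 2)

((5, 2, 3, 4, 5, 3, 5, 6), (1, 3, 0, 1, 2, 5, 0, 2))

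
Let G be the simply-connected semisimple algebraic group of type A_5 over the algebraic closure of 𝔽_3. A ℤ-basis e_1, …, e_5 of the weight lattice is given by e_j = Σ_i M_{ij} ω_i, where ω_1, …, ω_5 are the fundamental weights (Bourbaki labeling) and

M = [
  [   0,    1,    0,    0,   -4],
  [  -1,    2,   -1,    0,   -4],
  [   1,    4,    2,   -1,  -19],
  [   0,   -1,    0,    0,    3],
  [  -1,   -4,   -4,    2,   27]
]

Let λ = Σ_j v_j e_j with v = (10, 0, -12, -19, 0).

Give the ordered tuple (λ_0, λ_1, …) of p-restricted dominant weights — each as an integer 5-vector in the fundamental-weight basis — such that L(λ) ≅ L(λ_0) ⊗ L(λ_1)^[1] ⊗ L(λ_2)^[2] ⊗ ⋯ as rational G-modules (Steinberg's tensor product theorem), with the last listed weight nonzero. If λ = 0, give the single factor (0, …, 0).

ω-coordinates c = M·v, v = (10, 0, -12, -19, 0):
  c_1 = 0*10 + 1*0 + 0*-12 + 0*-19 + -4*0 = 0
  c_2 = -1*10 + 2*0 + -1*-12 + 0*-19 + -4*0 = 2
  c_3 = 1*10 + 4*0 + 2*-12 + -1*-19 + -19*0 = 5
  c_4 = 0*10 + -1*0 + 0*-12 + 0*-19 + 3*0 = 0
  c_5 = -1*10 + -4*0 + -4*-12 + 2*-19 + 27*0 = 0
Expand coordinatewise in base 3:
  c_1 = 0
  c_2 = 2 = 2·3^0
  c_3 = 5 = 2·3^0 + 1·3^1
  c_4 = 0
  c_5 = 0
Factor λ_0 = (0, 2, 2, 0, 0)
Factor λ_1 = (0, 0, 1, 0, 0)

((0, 2, 2, 0, 0), (0, 0, 1, 0, 0))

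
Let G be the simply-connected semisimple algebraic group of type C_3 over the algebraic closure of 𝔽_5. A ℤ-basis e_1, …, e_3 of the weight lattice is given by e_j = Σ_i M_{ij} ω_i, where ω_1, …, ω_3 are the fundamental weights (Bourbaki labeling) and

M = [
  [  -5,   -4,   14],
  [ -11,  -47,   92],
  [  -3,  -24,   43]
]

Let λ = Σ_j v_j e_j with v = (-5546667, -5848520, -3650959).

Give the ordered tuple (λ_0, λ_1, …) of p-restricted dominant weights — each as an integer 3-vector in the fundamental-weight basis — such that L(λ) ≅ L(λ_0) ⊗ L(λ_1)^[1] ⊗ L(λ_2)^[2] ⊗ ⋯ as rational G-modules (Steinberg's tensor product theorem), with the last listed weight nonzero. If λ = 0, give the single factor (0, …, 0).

In the fundamental-weight basis, λ has coordinates c = M·v (v = (-5546667, -5848520, -3650959)):
  c_1 = (-5)·(-5546667) + (-4)·(-5848520) + (14)·(-3650959) = 13989
  c_2 = (-11)·(-5546667) + (-47)·(-5848520) + (92)·(-3650959) = 5549
  c_3 = (-3)·(-5546667) + (-24)·(-5848520) + (43)·(-3650959) = 13244
Expand coordinatewise in base 5:
  c_1 = 13989 = 4·5^0 + 2·5^1 + 4·5^2 + 1·5^3 + 2·5^4 + 4·5^5
  c_2 = 5549 = 4·5^0 + 4·5^1 + 1·5^2 + 4·5^3 + 3·5^4 + 1·5^5
  c_3 = 13244 = 4·5^0 + 3·5^1 + 4·5^2 + 0·5^3 + 1·5^4 + 4·5^5
p-restricted factor λ_0 = (4, 4, 4)
p-restricted factor λ_1 = (2, 4, 3)
p-restricted factor λ_2 = (4, 1, 4)
p-restricted factor λ_3 = (1, 4, 0)
p-restricted factor λ_4 = (2, 3, 1)
p-restricted factor λ_5 = (4, 1, 4)

((4, 4, 4), (2, 4, 3), (4, 1, 4), (1, 4, 0), (2, 3, 1), (4, 1, 4))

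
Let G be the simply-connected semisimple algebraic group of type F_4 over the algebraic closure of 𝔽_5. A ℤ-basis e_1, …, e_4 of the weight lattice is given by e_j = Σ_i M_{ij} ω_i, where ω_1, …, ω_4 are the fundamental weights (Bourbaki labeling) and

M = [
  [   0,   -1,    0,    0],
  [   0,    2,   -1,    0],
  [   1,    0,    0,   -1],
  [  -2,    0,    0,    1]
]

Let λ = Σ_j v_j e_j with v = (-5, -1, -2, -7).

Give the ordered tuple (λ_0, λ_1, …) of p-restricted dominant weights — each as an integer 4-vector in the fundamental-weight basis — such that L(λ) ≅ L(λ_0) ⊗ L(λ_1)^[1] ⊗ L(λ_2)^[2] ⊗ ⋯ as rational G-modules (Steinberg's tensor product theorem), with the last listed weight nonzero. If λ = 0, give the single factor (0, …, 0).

((1, 0, 2, 3),)

Converting to the ω-basis (c_i = row i of M dotted with v = (-5, -1, -2, -7)):
  c_1 = (0)·(-5) + (-1)·(-1) + (0)·(-2) + (0)·(-7) = 1
  c_2 = (0)·(-5) + (2)·(-1) + (-1)·(-2) + (0)·(-7) = 0
  c_3 = (1)·(-5) + (0)·(-1) + (0)·(-2) + (-1)·(-7) = 2
  c_4 = (-2)·(-5) + (0)·(-1) + (0)·(-2) + (1)·(-7) = 3
Base-5 expansion of each c_i:
  c_1 = 1 = 1·5^0
  c_2 = 0
  c_3 = 2 = 2·5^0
  c_4 = 3 = 3·5^0
p-restricted factor λ_0 = (1, 0, 2, 3)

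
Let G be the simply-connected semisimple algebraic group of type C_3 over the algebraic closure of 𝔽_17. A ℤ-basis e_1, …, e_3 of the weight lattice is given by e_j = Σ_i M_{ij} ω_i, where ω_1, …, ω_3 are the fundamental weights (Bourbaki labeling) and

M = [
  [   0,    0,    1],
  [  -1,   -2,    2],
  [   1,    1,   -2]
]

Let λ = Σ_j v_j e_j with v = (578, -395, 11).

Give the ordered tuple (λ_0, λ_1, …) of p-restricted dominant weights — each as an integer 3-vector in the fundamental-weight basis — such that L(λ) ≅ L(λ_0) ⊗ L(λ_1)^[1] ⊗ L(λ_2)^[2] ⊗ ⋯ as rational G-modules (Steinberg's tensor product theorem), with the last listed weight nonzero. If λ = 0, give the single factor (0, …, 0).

((11, 13, 8), (0, 13, 9))

Converting to the ω-basis (c_i = row i of M dotted with v = (578, -395, 11)):
  c_1 = 0*578 + 0*-395 + 1*11 = 11
  c_2 = -1*578 + -2*-395 + 2*11 = 234
  c_3 = 1*578 + 1*-395 + -2*11 = 161
Expand coordinatewise in base 17:
  c_1 = 11 = 11·17^0
  c_2 = 234 = 13·17^0 + 13·17^1
  c_3 = 161 = 8·17^0 + 9·17^1
Factor λ_0 = (11, 13, 8)
Factor λ_1 = (0, 13, 9)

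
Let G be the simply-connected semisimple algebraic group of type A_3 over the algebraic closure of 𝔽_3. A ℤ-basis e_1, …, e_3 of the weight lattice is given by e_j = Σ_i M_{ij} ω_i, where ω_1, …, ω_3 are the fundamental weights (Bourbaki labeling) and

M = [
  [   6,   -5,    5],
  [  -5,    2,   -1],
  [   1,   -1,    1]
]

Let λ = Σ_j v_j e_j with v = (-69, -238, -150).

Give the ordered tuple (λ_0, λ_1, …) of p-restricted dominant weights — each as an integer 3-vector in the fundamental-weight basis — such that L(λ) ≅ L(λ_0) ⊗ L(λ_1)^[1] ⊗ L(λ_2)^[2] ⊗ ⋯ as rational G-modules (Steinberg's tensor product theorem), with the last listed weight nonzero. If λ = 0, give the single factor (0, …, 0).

((2, 1, 1), (2, 0, 0), (2, 2, 2))

Change of basis e → ω: c = M·v where v = (-69, -238, -150):
  c_1 = (6)·(-69) + (-5)·(-238) + (5)·(-150) = 26
  c_2 = (-5)·(-69) + (2)·(-238) + (-1)·(-150) = 19
  c_3 = (1)·(-69) + (-1)·(-238) + (1)·(-150) = 19
Writing each c_i in base p = 3:
  c_1 = 26 = 2·3^0 + 2·3^1 + 2·3^2
  c_2 = 19 = 1·3^0 + 0·3^1 + 2·3^2
  c_3 = 19 = 1·3^0 + 0·3^1 + 2·3^2
Factor λ_0 = (2, 1, 1)
Factor λ_1 = (2, 0, 0)
Factor λ_2 = (2, 2, 2)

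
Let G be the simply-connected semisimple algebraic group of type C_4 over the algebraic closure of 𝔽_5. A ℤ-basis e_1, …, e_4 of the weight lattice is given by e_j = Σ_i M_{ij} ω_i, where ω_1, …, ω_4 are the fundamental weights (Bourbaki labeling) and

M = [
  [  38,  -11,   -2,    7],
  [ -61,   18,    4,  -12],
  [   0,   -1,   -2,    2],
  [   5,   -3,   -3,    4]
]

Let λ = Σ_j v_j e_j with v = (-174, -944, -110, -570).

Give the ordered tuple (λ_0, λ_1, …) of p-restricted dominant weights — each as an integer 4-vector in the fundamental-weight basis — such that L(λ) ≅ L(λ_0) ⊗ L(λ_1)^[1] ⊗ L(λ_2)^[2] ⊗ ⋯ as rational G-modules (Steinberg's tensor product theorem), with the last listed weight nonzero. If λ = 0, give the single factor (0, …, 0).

((2, 2, 4, 2), (0, 4, 4, 2))

Converting to the ω-basis (c_i = row i of M dotted with v = (-174, -944, -110, -570)):
  c_1 = (38)·(-174) + (-11)·(-944) + (-2)·(-110) + (7)·(-570) = 2
  c_2 = (-61)·(-174) + (18)·(-944) + (4)·(-110) + (-12)·(-570) = 22
  c_3 = (0)·(-174) + (-1)·(-944) + (-2)·(-110) + (2)·(-570) = 24
  c_4 = (5)·(-174) + (-3)·(-944) + (-3)·(-110) + (4)·(-570) = 12
p = 5; digits c_i = Σ_j d_{ij}·5^j, 0 ≤ d_{ij} < 5:
  c_1 = 2 = 2·5^0
  c_2 = 22 = 2·5^0 + 4·5^1
  c_3 = 24 = 4·5^0 + 4·5^1
  c_4 = 12 = 2·5^0 + 2·5^1
Factor λ_0 = (2, 2, 4, 2)
Factor λ_1 = (0, 4, 4, 2)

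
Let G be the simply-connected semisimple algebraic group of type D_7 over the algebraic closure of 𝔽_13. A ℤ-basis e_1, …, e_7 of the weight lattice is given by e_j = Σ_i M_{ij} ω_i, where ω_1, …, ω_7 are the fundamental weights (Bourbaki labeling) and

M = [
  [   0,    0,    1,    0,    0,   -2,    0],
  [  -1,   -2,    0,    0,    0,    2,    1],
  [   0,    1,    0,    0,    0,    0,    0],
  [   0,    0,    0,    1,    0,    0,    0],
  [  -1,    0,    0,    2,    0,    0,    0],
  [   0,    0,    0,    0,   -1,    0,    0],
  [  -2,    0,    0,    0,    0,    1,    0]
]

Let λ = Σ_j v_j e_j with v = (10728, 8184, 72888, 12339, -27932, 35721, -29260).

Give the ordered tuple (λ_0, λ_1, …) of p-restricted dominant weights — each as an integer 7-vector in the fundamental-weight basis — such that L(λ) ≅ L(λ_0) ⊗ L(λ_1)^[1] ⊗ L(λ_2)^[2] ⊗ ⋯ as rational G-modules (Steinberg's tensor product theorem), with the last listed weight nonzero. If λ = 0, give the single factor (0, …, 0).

ω-coordinates c = M·v, v = (10728, 8184, 72888, 12339, -27932, 35721, -29260):
  c_1 = 0·10728 + 0·8184 + 1·72888 + 0·12339 + (0)·(-27932) + (-2)·(35721) + (0)·(-29260) = 1446
  c_2 = (-1)·(10728) + (-2)·(8184) + 0·72888 + 0·12339 + (0)·(-27932) + 2·35721 + (1)·(-29260) = 15086
  c_3 = 0·10728 + 1·8184 + 0·72888 + 0·12339 + (0)·(-27932) + 0·35721 + (0)·(-29260) = 8184
  c_4 = 0·10728 + 0·8184 + 0·72888 + 1·12339 + (0)·(-27932) + 0·35721 + (0)·(-29260) = 12339
  c_5 = (-1)·(10728) + 0·8184 + 0·72888 + 2·12339 + (0)·(-27932) + 0·35721 + (0)·(-29260) = 13950
  c_6 = 0·10728 + 0·8184 + 0·72888 + 0·12339 + (-1)·(-27932) + 0·35721 + (0)·(-29260) = 27932
  c_7 = (-2)·(10728) + 0·8184 + 0·72888 + 0·12339 + (0)·(-27932) + 1·35721 + (0)·(-29260) = 14265
Writing each c_i in base p = 13:
  c_1 = 1446 = 3·13^0 + 7·13^1 + 8·13^2
  c_2 = 15086 = 6·13^0 + 3·13^1 + 11·13^2 + 6·13^3
  c_3 = 8184 = 7·13^0 + 5·13^1 + 9·13^2 + 3·13^3
  c_4 = 12339 = 2·13^0 + 0·13^1 + 8·13^2 + 5·13^3
  c_5 = 13950 = 1·13^0 + 7·13^1 + 4·13^2 + 6·13^3
  c_6 = 27932 = 8·13^0 + 3·13^1 + 9·13^2 + 12·13^3
  c_7 = 14265 = 4·13^0 + 5·13^1 + 6·13^2 + 6·13^3
Factor λ_0 = (3, 6, 7, 2, 1, 8, 4)
Factor λ_1 = (7, 3, 5, 0, 7, 3, 5)
Factor λ_2 = (8, 11, 9, 8, 4, 9, 6)
Factor λ_3 = (0, 6, 3, 5, 6, 12, 6)

((3, 6, 7, 2, 1, 8, 4), (7, 3, 5, 0, 7, 3, 5), (8, 11, 9, 8, 4, 9, 6), (0, 6, 3, 5, 6, 12, 6))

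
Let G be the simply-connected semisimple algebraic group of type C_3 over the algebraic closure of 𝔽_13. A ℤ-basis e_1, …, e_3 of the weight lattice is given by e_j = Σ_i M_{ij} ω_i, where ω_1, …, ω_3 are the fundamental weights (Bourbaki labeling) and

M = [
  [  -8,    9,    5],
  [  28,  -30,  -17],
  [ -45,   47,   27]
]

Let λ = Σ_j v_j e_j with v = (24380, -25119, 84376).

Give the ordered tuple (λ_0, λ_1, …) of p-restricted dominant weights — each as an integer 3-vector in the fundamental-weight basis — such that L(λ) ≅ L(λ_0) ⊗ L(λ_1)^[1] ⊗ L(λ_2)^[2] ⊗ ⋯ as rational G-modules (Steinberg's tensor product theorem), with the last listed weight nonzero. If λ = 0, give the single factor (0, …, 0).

((2, 11, 4), (7, 9, 9), (4, 10, 2))

Compute c_i = Σ_j M_{ij} v_j with v = (24380, -25119, 84376):
  c_1 = -8*24380 + 9*-25119 + 5*84376 = 769
  c_2 = 28*24380 + -30*-25119 + -17*84376 = 1818
  c_3 = -45*24380 + 47*-25119 + 27*84376 = 459
Base-13 expansion of each c_i:
  c_1 = 769 = 2·13^0 + 7·13^1 + 4·13^2
  c_2 = 1818 = 11·13^0 + 9·13^1 + 10·13^2
  c_3 = 459 = 4·13^0 + 9·13^1 + 2·13^2
p-restricted factor λ_0 = (2, 11, 4)
p-restricted factor λ_1 = (7, 9, 9)
p-restricted factor λ_2 = (4, 10, 2)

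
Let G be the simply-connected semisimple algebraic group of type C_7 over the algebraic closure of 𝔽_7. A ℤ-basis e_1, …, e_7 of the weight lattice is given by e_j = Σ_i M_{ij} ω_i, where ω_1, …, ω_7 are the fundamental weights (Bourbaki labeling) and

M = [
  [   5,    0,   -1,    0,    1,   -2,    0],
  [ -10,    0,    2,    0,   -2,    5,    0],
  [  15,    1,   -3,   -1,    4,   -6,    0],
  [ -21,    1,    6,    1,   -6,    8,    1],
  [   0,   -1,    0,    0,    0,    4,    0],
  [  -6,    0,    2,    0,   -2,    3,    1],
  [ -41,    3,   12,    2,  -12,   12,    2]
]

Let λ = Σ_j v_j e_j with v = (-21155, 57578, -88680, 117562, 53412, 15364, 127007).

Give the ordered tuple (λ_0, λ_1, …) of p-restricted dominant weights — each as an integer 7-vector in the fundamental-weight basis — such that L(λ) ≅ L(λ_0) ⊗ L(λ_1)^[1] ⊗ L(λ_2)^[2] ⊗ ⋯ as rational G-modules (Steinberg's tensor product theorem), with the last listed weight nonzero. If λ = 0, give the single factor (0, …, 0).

((3, 0, 3, 4, 0, 4, 0), (0, 3, 0, 0, 1, 2, 2), (2, 1, 5, 6, 2, 1, 5), (2, 5, 1, 6, 4, 4, 3), (2, 1, 4, 6, 1, 6, 3))

ω-coordinates c = M·v, v = (-21155, 57578, -88680, 117562, 53412, 15364, 127007):
  c_1 = (5)·(-21155) + (0)·(57578) + (-1)·(-88680) + (0)·(117562) + (1)·(53412) + (-2)·(15364) + (0)·(127007) = 5589
  c_2 = (-10)·(-21155) + (0)·(57578) + (2)·(-88680) + (0)·(117562) + (-2)·(53412) + (5)·(15364) + (0)·(127007) = 4186
  c_3 = (15)·(-21155) + (1)·(57578) + (-3)·(-88680) + (-1)·(117562) + (4)·(53412) + (-6)·(15364) + (0)·(127007) = 10195
  c_4 = (-21)·(-21155) + (1)·(57578) + (6)·(-88680) + (1)·(117562) + (-6)·(53412) + (8)·(15364) + (1)·(127007) = 16762
  c_5 = (0)·(-21155) + (-1)·(57578) + (0)·(-88680) + (0)·(117562) + (0)·(53412) + (4)·(15364) + (0)·(127007) = 3878
  c_6 = (-6)·(-21155) + (0)·(57578) + (2)·(-88680) + (0)·(117562) + (-2)·(53412) + (3)·(15364) + (1)·(127007) = 15845
  c_7 = (-41)·(-21155) + (3)·(57578) + (12)·(-88680) + (2)·(117562) + (-12)·(53412) + (12)·(15364) + (2)·(127007) = 8491
p = 7; digits c_i = Σ_j d_{ij}·7^j, 0 ≤ d_{ij} < 7:
  c_1 = 5589 = 3·7^0 + 0·7^1 + 2·7^2 + 2·7^3 + 2·7^4
  c_2 = 4186 = 0·7^0 + 3·7^1 + 1·7^2 + 5·7^3 + 1·7^4
  c_3 = 10195 = 3·7^0 + 0·7^1 + 5·7^2 + 1·7^3 + 4·7^4
  c_4 = 16762 = 4·7^0 + 0·7^1 + 6·7^2 + 6·7^3 + 6·7^4
  c_5 = 3878 = 0·7^0 + 1·7^1 + 2·7^2 + 4·7^3 + 1·7^4
  c_6 = 15845 = 4·7^0 + 2·7^1 + 1·7^2 + 4·7^3 + 6·7^4
  c_7 = 8491 = 0·7^0 + 2·7^1 + 5·7^2 + 3·7^3 + 3·7^4
λ_0 = (3, 0, 3, 4, 0, 4, 0)
λ_1 = (0, 3, 0, 0, 1, 2, 2)
λ_2 = (2, 1, 5, 6, 2, 1, 5)
λ_3 = (2, 5, 1, 6, 4, 4, 3)
λ_4 = (2, 1, 4, 6, 1, 6, 3)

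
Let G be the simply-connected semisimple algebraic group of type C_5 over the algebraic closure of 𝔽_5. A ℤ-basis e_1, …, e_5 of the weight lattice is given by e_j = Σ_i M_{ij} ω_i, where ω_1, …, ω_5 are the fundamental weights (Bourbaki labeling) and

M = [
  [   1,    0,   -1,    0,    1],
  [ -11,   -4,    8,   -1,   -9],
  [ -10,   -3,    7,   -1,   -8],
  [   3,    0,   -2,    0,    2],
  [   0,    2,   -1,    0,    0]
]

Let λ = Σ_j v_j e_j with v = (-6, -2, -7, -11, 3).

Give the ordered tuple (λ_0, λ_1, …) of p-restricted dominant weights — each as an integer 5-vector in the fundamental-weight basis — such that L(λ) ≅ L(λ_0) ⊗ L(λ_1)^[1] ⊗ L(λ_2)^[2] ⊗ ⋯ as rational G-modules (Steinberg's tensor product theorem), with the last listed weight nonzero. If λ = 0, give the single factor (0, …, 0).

((4, 2, 4, 2, 3),)

Compute c_i = Σ_j M_{ij} v_j with v = (-6, -2, -7, -11, 3):
  c_1 = (1)·(-6) + (0)·(-2) + (-1)·(-7) + (0)·(-11) + (1)·(3) = 4
  c_2 = (-11)·(-6) + (-4)·(-2) + (8)·(-7) + (-1)·(-11) + (-9)·(3) = 2
  c_3 = (-10)·(-6) + (-3)·(-2) + (7)·(-7) + (-1)·(-11) + (-8)·(3) = 4
  c_4 = (3)·(-6) + (0)·(-2) + (-2)·(-7) + (0)·(-11) + (2)·(3) = 2
  c_5 = (0)·(-6) + (2)·(-2) + (-1)·(-7) + (0)·(-11) + (0)·(3) = 3
Base-5 expansion of each c_i:
  c_1 = 4 = 4·5^0
  c_2 = 2 = 2·5^0
  c_3 = 4 = 4·5^0
  c_4 = 2 = 2·5^0
  c_5 = 3 = 3·5^0
p-restricted factor λ_0 = (4, 2, 4, 2, 3)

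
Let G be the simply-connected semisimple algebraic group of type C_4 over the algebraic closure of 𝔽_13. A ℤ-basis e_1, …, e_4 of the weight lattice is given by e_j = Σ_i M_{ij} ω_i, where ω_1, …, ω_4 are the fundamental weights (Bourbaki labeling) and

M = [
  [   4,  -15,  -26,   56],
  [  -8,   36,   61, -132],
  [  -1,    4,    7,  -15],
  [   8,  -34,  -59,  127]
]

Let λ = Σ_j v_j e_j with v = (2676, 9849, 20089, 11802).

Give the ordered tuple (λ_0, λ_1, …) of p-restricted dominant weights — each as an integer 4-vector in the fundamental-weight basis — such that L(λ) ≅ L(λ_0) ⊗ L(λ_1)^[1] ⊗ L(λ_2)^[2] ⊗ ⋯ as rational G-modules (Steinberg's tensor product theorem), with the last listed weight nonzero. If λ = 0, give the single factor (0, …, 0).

((7, 6, 1, 2), (3, 3, 11, 11), (9, 4, 1, 0))

In the fundamental-weight basis, λ has coordinates c = M·v (v = (2676, 9849, 20089, 11802)):
  c_1 = 4*2676 + -15*9849 + -26*20089 + 56*11802 = 1567
  c_2 = -8*2676 + 36*9849 + 61*20089 + -132*11802 = 721
  c_3 = -1*2676 + 4*9849 + 7*20089 + -15*11802 = 313
  c_4 = 8*2676 + -34*9849 + -59*20089 + 127*11802 = 145
Expand coordinatewise in base 13:
  c_1 = 1567 = 7·13^0 + 3·13^1 + 9·13^2
  c_2 = 721 = 6·13^0 + 3·13^1 + 4·13^2
  c_3 = 313 = 1·13^0 + 11·13^1 + 1·13^2
  c_4 = 145 = 2·13^0 + 11·13^1
p-restricted factor λ_0 = (7, 6, 1, 2)
p-restricted factor λ_1 = (3, 3, 11, 11)
p-restricted factor λ_2 = (9, 4, 1, 0)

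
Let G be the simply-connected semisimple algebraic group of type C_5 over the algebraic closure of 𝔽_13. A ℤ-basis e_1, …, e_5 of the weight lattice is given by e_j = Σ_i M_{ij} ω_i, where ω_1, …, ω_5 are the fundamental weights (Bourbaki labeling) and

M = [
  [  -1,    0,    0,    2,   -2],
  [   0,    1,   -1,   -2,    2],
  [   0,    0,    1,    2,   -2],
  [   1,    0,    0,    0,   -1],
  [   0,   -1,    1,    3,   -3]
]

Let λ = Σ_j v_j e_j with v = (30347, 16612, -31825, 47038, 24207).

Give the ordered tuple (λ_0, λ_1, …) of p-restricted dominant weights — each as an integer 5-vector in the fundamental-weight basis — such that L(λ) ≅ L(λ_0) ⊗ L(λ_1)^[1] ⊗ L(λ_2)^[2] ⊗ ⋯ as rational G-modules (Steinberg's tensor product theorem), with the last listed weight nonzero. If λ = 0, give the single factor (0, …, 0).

ω-coordinates c = M·v, v = (30347, 16612, -31825, 47038, 24207):
  c_1 = -1*30347 + 0*16612 + 0*-31825 + 2*47038 + -2*24207 = 15315
  c_2 = 0*30347 + 1*16612 + -1*-31825 + -2*47038 + 2*24207 = 2775
  c_3 = 0*30347 + 0*16612 + 1*-31825 + 2*47038 + -2*24207 = 13837
  c_4 = 1*30347 + 0*16612 + 0*-31825 + 0*47038 + -1*24207 = 6140
  c_5 = 0*30347 + -1*16612 + 1*-31825 + 3*47038 + -3*24207 = 20056
p = 13; digits c_i = Σ_j d_{ij}·13^j, 0 ≤ d_{ij} < 13:
  c_1 = 15315 = 1·13^0 + 8·13^1 + 12·13^2 + 6·13^3
  c_2 = 2775 = 6·13^0 + 5·13^1 + 3·13^2 + 1·13^3
  c_3 = 13837 = 5·13^0 + 11·13^1 + 3·13^2 + 6·13^3
  c_4 = 6140 = 4·13^0 + 4·13^1 + 10·13^2 + 2·13^3
  c_5 = 20056 = 10·13^0 + 8·13^1 + 1·13^2 + 9·13^3
Factor λ_0 = (1, 6, 5, 4, 10)
Factor λ_1 = (8, 5, 11, 4, 8)
Factor λ_2 = (12, 3, 3, 10, 1)
Factor λ_3 = (6, 1, 6, 2, 9)

((1, 6, 5, 4, 10), (8, 5, 11, 4, 8), (12, 3, 3, 10, 1), (6, 1, 6, 2, 9))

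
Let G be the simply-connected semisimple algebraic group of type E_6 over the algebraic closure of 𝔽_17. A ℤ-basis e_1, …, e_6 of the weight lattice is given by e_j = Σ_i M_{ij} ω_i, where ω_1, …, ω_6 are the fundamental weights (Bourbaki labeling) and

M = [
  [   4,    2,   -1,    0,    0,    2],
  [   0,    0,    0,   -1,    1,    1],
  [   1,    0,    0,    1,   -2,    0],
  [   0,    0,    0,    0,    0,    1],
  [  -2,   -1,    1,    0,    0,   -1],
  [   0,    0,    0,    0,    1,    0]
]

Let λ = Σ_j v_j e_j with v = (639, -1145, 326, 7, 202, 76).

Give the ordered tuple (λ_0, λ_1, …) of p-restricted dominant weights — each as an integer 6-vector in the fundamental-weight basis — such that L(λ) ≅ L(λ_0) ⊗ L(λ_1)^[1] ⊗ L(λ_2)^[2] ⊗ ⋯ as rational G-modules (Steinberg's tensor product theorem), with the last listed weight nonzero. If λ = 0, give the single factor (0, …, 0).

In the fundamental-weight basis, λ has coordinates c = M·v (v = (639, -1145, 326, 7, 202, 76)):
  c_1 = 4*639 + 2*-1145 + -1*326 + 0*7 + 0*202 + 2*76 = 92
  c_2 = 0*639 + 0*-1145 + 0*326 + -1*7 + 1*202 + 1*76 = 271
  c_3 = 1*639 + 0*-1145 + 0*326 + 1*7 + -2*202 + 0*76 = 242
  c_4 = 0*639 + 0*-1145 + 0*326 + 0*7 + 0*202 + 1*76 = 76
  c_5 = -2*639 + -1*-1145 + 1*326 + 0*7 + 0*202 + -1*76 = 117
  c_6 = 0*639 + 0*-1145 + 0*326 + 0*7 + 1*202 + 0*76 = 202
Expand coordinatewise in base 17:
  c_1 = 92 = 7·17^0 + 5·17^1
  c_2 = 271 = 16·17^0 + 15·17^1
  c_3 = 242 = 4·17^0 + 14·17^1
  c_4 = 76 = 8·17^0 + 4·17^1
  c_5 = 117 = 15·17^0 + 6·17^1
  c_6 = 202 = 15·17^0 + 11·17^1
λ_0 = (7, 16, 4, 8, 15, 15)
λ_1 = (5, 15, 14, 4, 6, 11)

((7, 16, 4, 8, 15, 15), (5, 15, 14, 4, 6, 11))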